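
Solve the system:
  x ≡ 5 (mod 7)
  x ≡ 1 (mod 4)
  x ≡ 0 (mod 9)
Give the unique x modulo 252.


Moduli 7, 4, 9 are pairwise coprime; by CRT there is a unique solution modulo M = 7 · 4 · 9 = 252.
Solve pairwise, accumulating the modulus:
  Start with x ≡ 5 (mod 7).
  Combine with x ≡ 1 (mod 4): since gcd(7, 4) = 1, we get a unique residue mod 28.
    Write x = 5 + 7·t and substitute into x ≡ 1 (mod 4): 7·t ≡ 1 − 5 = -4 (mod 4).
    Reduce coefficients mod 4: 3·t ≡ 0 (mod 4).
    The inverse of 3 mod 4 is 3 (since 3·3 = 9 = 2·4 + 1), so t ≡ 3·0 = 0 ≡ 0 (mod 4).
    Then x = 5 + 7·0 = 5, valid modulo lcm(7, 4) = 28: x ≡ 5 (mod 28).
  Combine with x ≡ 0 (mod 9): since gcd(28, 9) = 1, we get a unique residue mod 252.
    Write x = 5 + 28·t and substitute into x ≡ 0 (mod 9): 28·t ≡ 0 − 5 = -5 (mod 9).
    Reduce coefficients mod 9: 1·t ≡ 4 (mod 9).
    So t ≡ 4 (mod 9).
    Then x = 5 + 28·4 = 117, valid modulo lcm(28, 9) = 252: x ≡ 117 (mod 252).
Verify: 117 mod 7 = 5 ✓, 117 mod 4 = 1 ✓, 117 mod 9 = 0 ✓.

x ≡ 117 (mod 252).


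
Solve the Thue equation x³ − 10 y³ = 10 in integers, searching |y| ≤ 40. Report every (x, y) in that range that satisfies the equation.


The equation is x³ - 10y³ = 10. For fixed y, x³ = 10·y³ + 10, so a solution requires the RHS to be a perfect cube.
Strategy: iterate y from -40 to 40, compute RHS = 10·y³ + 10, and check whether it is a (positive or negative) perfect cube.
Check small values of y:
  y = 0: RHS = 10 is not a perfect cube.
  y = 1: RHS = 20 is not a perfect cube.
  y = -1: RHS = 0 = (0)³ ⇒ x = 0 works.
  y = 2: RHS = 90 is not a perfect cube.
  y = -2: RHS = -70 is not a perfect cube.
  y = 3: RHS = 280 is not a perfect cube.
  y = -3: RHS = -260 is not a perfect cube.
Continuing the search up to |y| = 40 finds no further solutions beyond those listed.
Collected solutions: (0, -1).

Solutions (with |y| ≤ 40): (0, -1).


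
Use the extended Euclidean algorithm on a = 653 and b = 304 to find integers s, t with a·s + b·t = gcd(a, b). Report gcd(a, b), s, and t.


Euclidean algorithm on (653, 304) — divide until remainder is 0:
  653 = 2 · 304 + 45
  304 = 6 · 45 + 34
  45 = 1 · 34 + 11
  34 = 3 · 11 + 1
  11 = 11 · 1 + 0
gcd(653, 304) = 1.
Track Bezout coefficients alongside the remainders: start with r₀ = 653 = a·1 + b·0 (s = 1, t = 0) and r₁ = 304 = a·0 + b·1 (s = 0, t = 1); each new remainder r_{k+1} = r_{k-1} − q_k·r_k inherits s_{k+1} = s_{k-1} − q_k·s_k, t_{k+1} = t_{k-1} − q_k·t_k, so r_k = a·s_k + b·t_k at every step:
  q = 2: r = 45, s = 1 − 2·0 = 1, t = 0 − 2·1 = -2  (check: 653·1 + 304·(-2) = 45)
  q = 6: r = 34, s = 0 − 6·1 = -6, t = 1 − 6·(-2) = 13  (check: 653·(-6) + 304·13 = 34)
  q = 1: r = 11, s = 1 − 1·(-6) = 7, t = -2 − 1·13 = -15  (check: 653·7 + 304·(-15) = 11)
  q = 3: r = 1, s = -6 − 3·7 = -27, t = 13 − 3·(-15) = 58  (check: 653·(-27) + 304·58 = 1)
The row with r = 1 (the gcd) gives the Bezout coefficients s = -27, t = 58.
Result: 653 · (-27) + 304 · (58) = 1.

gcd(653, 304) = 1; s = -27, t = 58 (check: 653·(-27) + 304·58 = 1).


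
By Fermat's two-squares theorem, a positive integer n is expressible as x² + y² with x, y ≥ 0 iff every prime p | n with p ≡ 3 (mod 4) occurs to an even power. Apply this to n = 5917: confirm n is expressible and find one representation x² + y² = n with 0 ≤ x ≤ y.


Step 1: Factor n = 5917 = 61 · 97.
Step 2: Check the mod-4 condition on each prime factor: 61 ≡ 1 (mod 4), exponent 1; 97 ≡ 1 (mod 4), exponent 1.
All primes ≡ 3 (mod 4) appear to even exponent (or don't appear), so by the two-squares theorem n IS expressible as a sum of two squares.
Step 3: Build a representation. Here n = 61 · 97 is a product of primes ≡ 1 (mod 4). Each prime p ≡ 1 (mod 4) is itself a sum of two squares; find a² by testing p − a² for a perfect square:
  61: 61 − 1² = 60, 61 − 2² = 57, 61 − 3² = 52, 61 − 4² = 45, 61 − 5² = 36 = 6² ⇒ 61 = 5² + 6².
  97: 97 − 1² = 96, 97 − 2² = 93, 97 − 3² = 88, 97 − 4² = 81 = 9² ⇒ 97 = 4² + 9².
  Combine using the Brahmagupta–Fibonacci identity (a² + b²)(c² + d²) = (ac − bd)² + (ad + bc)² = (ac + bd)² + (ad − bc)²:
  61 · 97 = 5917: from (5² + 6²)(4² + 9²), take (5·4 − 6·9, 5·9 + 6·4) = (20 − 54, 45 + 24) = (-34, 69); dropping signs (only squares matter) gives (34, 69); check 34² + 69² = 1156 + 4761 = 5917 ✓.
Step 4: Order so x ≤ y and verify: 34² + 69² = 1156 + 4761 = 5917 = n. ✓

n = 5917 = 34² + 69² (one valid representation with x ≤ y).


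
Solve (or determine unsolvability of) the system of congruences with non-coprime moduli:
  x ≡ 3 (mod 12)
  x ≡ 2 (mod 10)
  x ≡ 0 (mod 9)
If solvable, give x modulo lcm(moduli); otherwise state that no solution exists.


Moduli 12, 10, 9 are not pairwise coprime, so CRT works modulo lcm(m_i) when all pairwise compatibility conditions hold.
Pairwise compatibility: gcd(m_i, m_j) must divide a_i - a_j for every pair.
Merge one congruence at a time:
  Start: x ≡ 3 (mod 12).
  Combine with x ≡ 2 (mod 10): gcd(12, 10) = 2, and 2 - 3 = -1 is NOT divisible by 2.
    ⇒ system is inconsistent (no integer solution).

No solution (the system is inconsistent).


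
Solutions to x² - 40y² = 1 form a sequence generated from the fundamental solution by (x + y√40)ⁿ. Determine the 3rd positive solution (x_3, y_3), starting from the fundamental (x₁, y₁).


Step 1: Find the fundamental solution (x₁, y₁) of x² - 40y² = 1.
  Expand √40 as a continued fraction. a₀ = ⌊√40⌋ = 6; iterate m_{k+1} = d_k·a_k − m_k, d_{k+1} = (40 − m_{k+1}²)/d_k, a_{k+1} = ⌊(a₀ + m_{k+1})/d_{k+1}⌋ (starting m₀ = 0, d₀ = 1), with convergents p_k = a_k·p_{k-1} + p_{k-2}, q_k = a_k·q_{k-1} + q_{k-2} (p₋₁ = 1, q₋₁ = 0):
  k = 0: a₀ = 6; p₀/q₀ = 6/1; p₀² − 40·q₀² = 36 − 40 = -4.
  k = 1: m = 6, d = 4, a = ⌊(6 + 6)/4⌋ = 3; p/q = (3·6 + 1)/(3·1 + 0) = 19/3; p² − 40·q² = 361 − 360 = 1.
  The first convergent with p² − 40·q² = 1 gives the fundamental solution (x₁, y₁) = (19, 3).
Step 2: Apply the recurrence (x_{n+1}, y_{n+1}) = (x₁x_n + 40y₁y_n, x₁y_n + y₁x_n) repeatedly.
  From (x_1, y_1) = (19, 3): x_2 = 19·19 + 40·3·3 = 721; y_2 = 19·3 + 3·19 = 114.
  From (x_2, y_2) = (721, 114): x_3 = 19·721 + 40·3·114 = 27379; y_3 = 19·114 + 3·721 = 4329.
Step 3: Verify x_3² - 40·y_3² = 749609641 - 749609640 = 1 (should be 1). ✓

(x_1, y_1) = (19, 3); (x_3, y_3) = (27379, 4329).


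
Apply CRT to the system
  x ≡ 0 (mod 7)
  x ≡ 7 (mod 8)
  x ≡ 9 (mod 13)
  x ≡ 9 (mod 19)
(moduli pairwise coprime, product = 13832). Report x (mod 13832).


Product of moduli M = 7 · 8 · 13 · 19 = 13832.
Merge one congruence at a time:
  Start: x ≡ 0 (mod 7).
  Combine with x ≡ 7 (mod 8); new modulus lcm = 56.
    Write x = 0 + 7·t and substitute into x ≡ 7 (mod 8): 7·t ≡ 7 − 0 = 7 (mod 8).
    The inverse of 7 mod 8 is 7 (since 7·7 = 49 = 6·8 + 1), so t ≡ 7·7 = 49 ≡ 1 (mod 8).
    Then x = 0 + 7·1 = 7, valid modulo lcm(7, 8) = 56: x ≡ 7 (mod 56).
  Combine with x ≡ 9 (mod 13); new modulus lcm = 728.
    Write x = 7 + 56·t and substitute into x ≡ 9 (mod 13): 56·t ≡ 9 − 7 = 2 (mod 13).
    Reduce coefficients mod 13: 4·t ≡ 2 (mod 13).
    The inverse of 4 mod 13 is 10 (since 4·10 = 40 = 3·13 + 1), so t ≡ 10·2 = 20 ≡ 7 (mod 13).
    Then x = 7 + 56·7 = 399, valid modulo lcm(56, 13) = 728: x ≡ 399 (mod 728).
  Combine with x ≡ 9 (mod 19); new modulus lcm = 13832.
    Write x = 399 + 728·t and substitute into x ≡ 9 (mod 19): 728·t ≡ 9 − 399 = -390 (mod 19).
    Reduce coefficients mod 19: 6·t ≡ 9 (mod 19).
    The inverse of 6 mod 19 is 16 (since 6·16 = 96 = 5·19 + 1), so t ≡ 16·9 = 144 ≡ 11 (mod 19).
    Then x = 399 + 728·11 = 8407, valid modulo lcm(728, 19) = 13832: x ≡ 8407 (mod 13832).
Verify against each original: 8407 mod 7 = 0, 8407 mod 8 = 7, 8407 mod 13 = 9, 8407 mod 19 = 9.

x ≡ 8407 (mod 13832).


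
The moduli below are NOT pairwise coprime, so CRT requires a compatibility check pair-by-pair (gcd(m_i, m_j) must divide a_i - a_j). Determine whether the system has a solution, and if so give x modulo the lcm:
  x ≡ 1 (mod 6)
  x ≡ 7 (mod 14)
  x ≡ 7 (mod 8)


Moduli 6, 14, 8 are not pairwise coprime, so CRT works modulo lcm(m_i) when all pairwise compatibility conditions hold.
Pairwise compatibility: gcd(m_i, m_j) must divide a_i - a_j for every pair.
Merge one congruence at a time:
  Start: x ≡ 1 (mod 6).
  Combine with x ≡ 7 (mod 14): gcd(6, 14) = 2; 7 - 1 = 6, which IS divisible by 2, so compatible.
    Write x = 1 + 6·t and substitute into x ≡ 7 (mod 14): 6·t ≡ 7 − 1 = 6 (mod 14).
    Divide the congruence (and modulus) by g = 2: 3·t ≡ 3 (mod 7).
    The inverse of 3 mod 7 is 5 (since 3·5 = 15 = 2·7 + 1), so t ≡ 5·3 = 15 ≡ 1 (mod 7).
    Then x = 1 + 6·1 = 7, valid modulo lcm(6, 14) = 42: x ≡ 7 (mod 42).
  Combine with x ≡ 7 (mod 8): gcd(42, 8) = 2; 7 - 7 = 0, which IS divisible by 2, so compatible.
    Write x = 7 + 42·t and substitute into x ≡ 7 (mod 8): 42·t ≡ 7 − 7 = 0 (mod 8).
    Divide the congruence (and modulus) by g = 2: 21·t ≡ 0 (mod 4).
    Reduce coefficients mod 4: 1·t ≡ 0 (mod 4).
    So t ≡ 0 (mod 4).
    Then x = 7 + 42·0 = 7, valid modulo lcm(42, 8) = 168: x ≡ 7 (mod 168).
Verify: 7 mod 6 = 1, 7 mod 14 = 7, 7 mod 8 = 7.

x ≡ 7 (mod 168).


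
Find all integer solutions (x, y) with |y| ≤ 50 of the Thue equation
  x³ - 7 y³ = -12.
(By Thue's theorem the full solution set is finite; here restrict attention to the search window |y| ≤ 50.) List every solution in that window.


The equation is x³ - 7y³ = -12. For fixed y, x³ = 7·y³ − 12, so a solution requires the RHS to be a perfect cube.
Strategy: iterate y from -50 to 50, compute RHS = 7·y³ − 12, and check whether it is a (positive or negative) perfect cube.
Check small values of y:
  y = 0: RHS = -12 is not a perfect cube.
  y = 1: RHS = -5 is not a perfect cube.
  y = -1: RHS = -19 is not a perfect cube.
  y = 2: RHS = 44 is not a perfect cube.
  y = -2: RHS = -68 is not a perfect cube.
  y = 3: RHS = 177 is not a perfect cube.
  y = -3: RHS = -201 is not a perfect cube.
Continuing the search up to |y| = 50 finds no solutions either.
No (x, y) in the scanned range satisfies the equation.

No integer solutions with |y| ≤ 50.


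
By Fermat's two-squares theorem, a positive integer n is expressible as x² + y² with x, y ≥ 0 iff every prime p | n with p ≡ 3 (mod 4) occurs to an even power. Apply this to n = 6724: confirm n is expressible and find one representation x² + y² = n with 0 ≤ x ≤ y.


Step 1: Factor n = 6724 = 2^2 · 41^2.
Step 2: Check the mod-4 condition on each prime factor: 2 = 2 (special); 41 ≡ 1 (mod 4), exponent 2.
All primes ≡ 3 (mod 4) appear to even exponent (or don't appear), so by the two-squares theorem n IS expressible as a sum of two squares.
Step 3: Build a representation. Group n = k² · m with k = 2 and m = 41 · 41 = 1681 (a product of primes ≡ 1 (mod 4)); a representation of m scales to one of n via (k·x)² + (k·y)² = k²(x² + y²). Each prime p ≡ 1 (mod 4) is itself a sum of two squares; find a² by testing p − a² for a perfect square:
  41: 41 − 1² = 40, 41 − 2² = 37, 41 − 3² = 32, 41 − 4² = 25 = 5² ⇒ 41 = 4² + 5².
  Combine using the Brahmagupta–Fibonacci identity (a² + b²)(c² + d²) = (ac − bd)² + (ad + bc)² = (ac + bd)² + (ad − bc)²:
  41 · 41 = 1681: from (4² + 5²)(4² + 5²), take (4·4 − 5·5, 4·5 + 5·4) = (16 − 25, 20 + 20) = (-9, 40); dropping signs (only squares matter) gives (9, 40); check 9² + 40² = 81 + 1600 = 1681 ✓.
  Scale by k = 2: (2·9, 2·40) = (18, 80).
Step 4: Order so x ≤ y and verify: 18² + 80² = 324 + 6400 = 6724 = n. ✓

n = 6724 = 18² + 80² (one valid representation with x ≤ y).


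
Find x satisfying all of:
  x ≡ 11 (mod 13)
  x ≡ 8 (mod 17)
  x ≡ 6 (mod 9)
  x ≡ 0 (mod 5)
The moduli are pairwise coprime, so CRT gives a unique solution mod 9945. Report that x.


Product of moduli M = 13 · 17 · 9 · 5 = 9945.
Merge one congruence at a time:
  Start: x ≡ 11 (mod 13).
  Combine with x ≡ 8 (mod 17); new modulus lcm = 221.
    Write x = 11 + 13·t and substitute into x ≡ 8 (mod 17): 13·t ≡ 8 − 11 = -3 (mod 17).
    Reduce coefficients mod 17: 13·t ≡ 14 (mod 17).
    The inverse of 13 mod 17 is 4 (since 13·4 = 52 = 3·17 + 1), so t ≡ 4·14 = 56 ≡ 5 (mod 17).
    Then x = 11 + 13·5 = 76, valid modulo lcm(13, 17) = 221: x ≡ 76 (mod 221).
  Combine with x ≡ 6 (mod 9); new modulus lcm = 1989.
    Write x = 76 + 221·t and substitute into x ≡ 6 (mod 9): 221·t ≡ 6 − 76 = -70 (mod 9).
    Reduce coefficients mod 9: 5·t ≡ 2 (mod 9).
    The inverse of 5 mod 9 is 2 (since 5·2 = 10 = 1·9 + 1), so t ≡ 2·2 = 4 ≡ 4 (mod 9).
    Then x = 76 + 221·4 = 960, valid modulo lcm(221, 9) = 1989: x ≡ 960 (mod 1989).
  Combine with x ≡ 0 (mod 5); new modulus lcm = 9945.
    Write x = 960 + 1989·t and substitute into x ≡ 0 (mod 5): 1989·t ≡ 0 − 960 = -960 (mod 5).
    Reduce coefficients mod 5: 4·t ≡ 0 (mod 5).
    The inverse of 4 mod 5 is 4 (since 4·4 = 16 = 3·5 + 1), so t ≡ 4·0 = 0 ≡ 0 (mod 5).
    Then x = 960 + 1989·0 = 960, valid modulo lcm(1989, 5) = 9945: x ≡ 960 (mod 9945).
Verify against each original: 960 mod 13 = 11, 960 mod 17 = 8, 960 mod 9 = 6, 960 mod 5 = 0.

x ≡ 960 (mod 9945).


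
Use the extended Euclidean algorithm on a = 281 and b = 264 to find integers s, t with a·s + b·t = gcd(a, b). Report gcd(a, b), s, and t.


Euclidean algorithm on (281, 264) — divide until remainder is 0:
  281 = 1 · 264 + 17
  264 = 15 · 17 + 9
  17 = 1 · 9 + 8
  9 = 1 · 8 + 1
  8 = 8 · 1 + 0
gcd(281, 264) = 1.
Track Bezout coefficients alongside the remainders: start with r₀ = 281 = a·1 + b·0 (s = 1, t = 0) and r₁ = 264 = a·0 + b·1 (s = 0, t = 1); each new remainder r_{k+1} = r_{k-1} − q_k·r_k inherits s_{k+1} = s_{k-1} − q_k·s_k, t_{k+1} = t_{k-1} − q_k·t_k, so r_k = a·s_k + b·t_k at every step:
  q = 1: r = 17, s = 1 − 1·0 = 1, t = 0 − 1·1 = -1  (check: 281·1 + 264·(-1) = 17)
  q = 15: r = 9, s = 0 − 15·1 = -15, t = 1 − 15·(-1) = 16  (check: 281·(-15) + 264·16 = 9)
  q = 1: r = 8, s = 1 − 1·(-15) = 16, t = -1 − 1·16 = -17  (check: 281·16 + 264·(-17) = 8)
  q = 1: r = 1, s = -15 − 1·16 = -31, t = 16 − 1·(-17) = 33  (check: 281·(-31) + 264·33 = 1)
The row with r = 1 (the gcd) gives the Bezout coefficients s = -31, t = 33.
Result: 281 · (-31) + 264 · (33) = 1.

gcd(281, 264) = 1; s = -31, t = 33 (check: 281·(-31) + 264·33 = 1).


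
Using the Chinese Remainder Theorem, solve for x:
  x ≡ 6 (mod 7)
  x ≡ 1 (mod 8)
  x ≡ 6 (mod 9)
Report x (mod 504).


Moduli 7, 8, 9 are pairwise coprime; by CRT there is a unique solution modulo M = 7 · 8 · 9 = 504.
Solve pairwise, accumulating the modulus:
  Start with x ≡ 6 (mod 7).
  Combine with x ≡ 1 (mod 8): since gcd(7, 8) = 1, we get a unique residue mod 56.
    Write x = 6 + 7·t and substitute into x ≡ 1 (mod 8): 7·t ≡ 1 − 6 = -5 (mod 8).
    Reduce coefficients mod 8: 7·t ≡ 3 (mod 8).
    The inverse of 7 mod 8 is 7 (since 7·7 = 49 = 6·8 + 1), so t ≡ 7·3 = 21 ≡ 5 (mod 8).
    Then x = 6 + 7·5 = 41, valid modulo lcm(7, 8) = 56: x ≡ 41 (mod 56).
  Combine with x ≡ 6 (mod 9): since gcd(56, 9) = 1, we get a unique residue mod 504.
    Write x = 41 + 56·t and substitute into x ≡ 6 (mod 9): 56·t ≡ 6 − 41 = -35 (mod 9).
    Reduce coefficients mod 9: 2·t ≡ 1 (mod 9).
    The inverse of 2 mod 9 is 5 (since 2·5 = 10 = 1·9 + 1), so t ≡ 5·1 = 5 ≡ 5 (mod 9).
    Then x = 41 + 56·5 = 321, valid modulo lcm(56, 9) = 504: x ≡ 321 (mod 504).
Verify: 321 mod 7 = 6 ✓, 321 mod 8 = 1 ✓, 321 mod 9 = 6 ✓.

x ≡ 321 (mod 504).


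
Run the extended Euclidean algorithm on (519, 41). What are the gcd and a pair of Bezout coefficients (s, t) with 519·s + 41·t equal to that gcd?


Euclidean algorithm on (519, 41) — divide until remainder is 0:
  519 = 12 · 41 + 27
  41 = 1 · 27 + 14
  27 = 1 · 14 + 13
  14 = 1 · 13 + 1
  13 = 13 · 1 + 0
gcd(519, 41) = 1.
Track Bezout coefficients alongside the remainders: start with r₀ = 519 = a·1 + b·0 (s = 1, t = 0) and r₁ = 41 = a·0 + b·1 (s = 0, t = 1); each new remainder r_{k+1} = r_{k-1} − q_k·r_k inherits s_{k+1} = s_{k-1} − q_k·s_k, t_{k+1} = t_{k-1} − q_k·t_k, so r_k = a·s_k + b·t_k at every step:
  q = 12: r = 27, s = 1 − 12·0 = 1, t = 0 − 12·1 = -12  (check: 519·1 + 41·(-12) = 27)
  q = 1: r = 14, s = 0 − 1·1 = -1, t = 1 − 1·(-12) = 13  (check: 519·(-1) + 41·13 = 14)
  q = 1: r = 13, s = 1 − 1·(-1) = 2, t = -12 − 1·13 = -25  (check: 519·2 + 41·(-25) = 13)
  q = 1: r = 1, s = -1 − 1·2 = -3, t = 13 − 1·(-25) = 38  (check: 519·(-3) + 41·38 = 1)
The row with r = 1 (the gcd) gives the Bezout coefficients s = -3, t = 38.
Result: 519 · (-3) + 41 · (38) = 1.

gcd(519, 41) = 1; s = -3, t = 38 (check: 519·(-3) + 41·38 = 1).


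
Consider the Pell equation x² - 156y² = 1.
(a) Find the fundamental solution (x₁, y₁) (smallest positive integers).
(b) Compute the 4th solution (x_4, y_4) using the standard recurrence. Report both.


Step 1: Find the fundamental solution (x₁, y₁) of x² - 156y² = 1.
  Expand √156 as a continued fraction. a₀ = ⌊√156⌋ = 12; iterate m_{k+1} = d_k·a_k − m_k, d_{k+1} = (156 − m_{k+1}²)/d_k, a_{k+1} = ⌊(a₀ + m_{k+1})/d_{k+1}⌋ (starting m₀ = 0, d₀ = 1), with convergents p_k = a_k·p_{k-1} + p_{k-2}, q_k = a_k·q_{k-1} + q_{k-2} (p₋₁ = 1, q₋₁ = 0):
  k = 0: a₀ = 12; p₀/q₀ = 12/1; p₀² − 156·q₀² = 144 − 156 = -12.
  k = 1: m = 12, d = 12, a = ⌊(12 + 12)/12⌋ = 2; p/q = (2·12 + 1)/(2·1 + 0) = 25/2; p² − 156·q² = 625 − 624 = 1.
  The first convergent with p² − 156·q² = 1 gives the fundamental solution (x₁, y₁) = (25, 2).
Step 2: Apply the recurrence (x_{n+1}, y_{n+1}) = (x₁x_n + 156y₁y_n, x₁y_n + y₁x_n) repeatedly.
  From (x_1, y_1) = (25, 2): x_2 = 25·25 + 156·2·2 = 1249; y_2 = 25·2 + 2·25 = 100.
  From (x_2, y_2) = (1249, 100): x_3 = 25·1249 + 156·2·100 = 62425; y_3 = 25·100 + 2·1249 = 4998.
  From (x_3, y_3) = (62425, 4998): x_4 = 25·62425 + 156·2·4998 = 3120001; y_4 = 25·4998 + 2·62425 = 249800.
Step 3: Verify x_4² - 156·y_4² = 9734406240001 - 9734406240000 = 1 (should be 1). ✓

(x_1, y_1) = (25, 2); (x_4, y_4) = (3120001, 249800).


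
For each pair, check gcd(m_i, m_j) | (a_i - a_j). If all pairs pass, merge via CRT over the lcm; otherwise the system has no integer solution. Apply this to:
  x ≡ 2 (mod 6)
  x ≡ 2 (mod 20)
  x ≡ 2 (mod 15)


Moduli 6, 20, 15 are not pairwise coprime, so CRT works modulo lcm(m_i) when all pairwise compatibility conditions hold.
Pairwise compatibility: gcd(m_i, m_j) must divide a_i - a_j for every pair.
Merge one congruence at a time:
  Start: x ≡ 2 (mod 6).
  Combine with x ≡ 2 (mod 20): gcd(6, 20) = 2; 2 - 2 = 0, which IS divisible by 2, so compatible.
    Write x = 2 + 6·t and substitute into x ≡ 2 (mod 20): 6·t ≡ 2 − 2 = 0 (mod 20).
    Divide the congruence (and modulus) by g = 2: 3·t ≡ 0 (mod 10).
    The inverse of 3 mod 10 is 7 (since 3·7 = 21 = 2·10 + 1), so t ≡ 7·0 = 0 ≡ 0 (mod 10).
    Then x = 2 + 6·0 = 2, valid modulo lcm(6, 20) = 60: x ≡ 2 (mod 60).
  Combine with x ≡ 2 (mod 15): gcd(60, 15) = 15; 2 - 2 = 0, which IS divisible by 15, so compatible.
    Write x = 2 + 60·t and substitute into x ≡ 2 (mod 15): 60·t ≡ 2 − 2 = 0 (mod 15).
    Divide the congruence (and modulus) by g = 15: 4·t ≡ 0 (mod 1).
    Modulo 1 every t works; take t = 0.
    Then x = 2 + 60·0 = 2, valid modulo lcm(60, 15) = 60: x ≡ 2 (mod 60).
Verify: 2 mod 6 = 2, 2 mod 20 = 2, 2 mod 15 = 2.

x ≡ 2 (mod 60).


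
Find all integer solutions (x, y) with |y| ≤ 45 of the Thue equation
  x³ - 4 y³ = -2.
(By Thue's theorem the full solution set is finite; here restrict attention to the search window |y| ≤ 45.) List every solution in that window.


The equation is x³ - 4y³ = -2. For fixed y, x³ = 4·y³ − 2, so a solution requires the RHS to be a perfect cube.
Strategy: iterate y from -45 to 45, compute RHS = 4·y³ − 2, and check whether it is a (positive or negative) perfect cube.
Check small values of y:
  y = 0: RHS = -2 is not a perfect cube.
  y = 1: RHS = 2 is not a perfect cube.
  y = -1: RHS = -6 is not a perfect cube.
  y = 2: RHS = 30 is not a perfect cube.
  y = -2: RHS = -34 is not a perfect cube.
  y = 3: RHS = 106 is not a perfect cube.
  y = -3: RHS = -110 is not a perfect cube.
Continuing the search up to |y| = 45 finds no solutions either.
No (x, y) in the scanned range satisfies the equation.

No integer solutions with |y| ≤ 45.


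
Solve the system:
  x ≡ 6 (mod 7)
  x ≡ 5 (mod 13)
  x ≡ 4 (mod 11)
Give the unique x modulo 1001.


Moduli 7, 13, 11 are pairwise coprime; by CRT there is a unique solution modulo M = 7 · 13 · 11 = 1001.
Solve pairwise, accumulating the modulus:
  Start with x ≡ 6 (mod 7).
  Combine with x ≡ 5 (mod 13): since gcd(7, 13) = 1, we get a unique residue mod 91.
    Write x = 6 + 7·t and substitute into x ≡ 5 (mod 13): 7·t ≡ 5 − 6 = -1 (mod 13).
    Reduce coefficients mod 13: 7·t ≡ 12 (mod 13).
    The inverse of 7 mod 13 is 2 (since 7·2 = 14 = 1·13 + 1), so t ≡ 2·12 = 24 ≡ 11 (mod 13).
    Then x = 6 + 7·11 = 83, valid modulo lcm(7, 13) = 91: x ≡ 83 (mod 91).
  Combine with x ≡ 4 (mod 11): since gcd(91, 11) = 1, we get a unique residue mod 1001.
    Write x = 83 + 91·t and substitute into x ≡ 4 (mod 11): 91·t ≡ 4 − 83 = -79 (mod 11).
    Reduce coefficients mod 11: 3·t ≡ 9 (mod 11).
    The inverse of 3 mod 11 is 4 (since 3·4 = 12 = 1·11 + 1), so t ≡ 4·9 = 36 ≡ 3 (mod 11).
    Then x = 83 + 91·3 = 356, valid modulo lcm(91, 11) = 1001: x ≡ 356 (mod 1001).
Verify: 356 mod 7 = 6 ✓, 356 mod 13 = 5 ✓, 356 mod 11 = 4 ✓.

x ≡ 356 (mod 1001).


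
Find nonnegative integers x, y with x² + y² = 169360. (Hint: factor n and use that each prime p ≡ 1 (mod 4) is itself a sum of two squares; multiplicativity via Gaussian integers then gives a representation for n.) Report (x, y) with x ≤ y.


Step 1: Factor n = 169360 = 2^4 · 5 · 29 · 73.
Step 2: Check the mod-4 condition on each prime factor: 2 = 2 (special); 5 ≡ 1 (mod 4), exponent 1; 29 ≡ 1 (mod 4), exponent 1; 73 ≡ 1 (mod 4), exponent 1.
All primes ≡ 3 (mod 4) appear to even exponent (or don't appear), so by the two-squares theorem n IS expressible as a sum of two squares.
Step 3: Build a representation. Group n = k² · m with k = 4 and m = 5 · 29 · 73 = 10585 (a product of primes ≡ 1 (mod 4)); a representation of m scales to one of n via (k·x)² + (k·y)² = k²(x² + y²). Each prime p ≡ 1 (mod 4) is itself a sum of two squares; find a² by testing p − a² for a perfect square:
  5: 5 − 1² = 4 = 2² ⇒ 5 = 1² + 2².
  29: 29 − 1² = 28, 29 − 2² = 25 = 5² ⇒ 29 = 2² + 5².
  73: 73 − 1² = 72, 73 − 2² = 69, 73 − 3² = 64 = 8² ⇒ 73 = 3² + 8².
  Combine using the Brahmagupta–Fibonacci identity (a² + b²)(c² + d²) = (ac − bd)² + (ad + bc)² = (ac + bd)² + (ad − bc)²:
  5 · 29 = 145: from (1² + 2²)(2² + 5²), take (1·2 − 2·5, 1·5 + 2·2) = (2 − 10, 5 + 4) = (-8, 9); dropping signs (only squares matter) gives (8, 9); check 8² + 9² = 64 + 81 = 145 ✓.
  145 · 73 = 10585: from (8² + 9²)(3² + 8²), take (8·3 − 9·8, 8·8 + 9·3) = (24 − 72, 64 + 27) = (-48, 91); dropping signs (only squares matter) gives (48, 91); check 48² + 91² = 2304 + 8281 = 10585 ✓.
  Scale by k = 4: (4·48, 4·91) = (192, 364).
Step 4: Order so x ≤ y and verify: 192² + 364² = 36864 + 132496 = 169360 = n. ✓

n = 169360 = 192² + 364² (one valid representation with x ≤ y).


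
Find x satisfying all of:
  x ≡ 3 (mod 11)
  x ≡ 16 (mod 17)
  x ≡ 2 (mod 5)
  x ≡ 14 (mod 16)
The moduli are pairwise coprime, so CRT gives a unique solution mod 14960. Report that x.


Product of moduli M = 11 · 17 · 5 · 16 = 14960.
Merge one congruence at a time:
  Start: x ≡ 3 (mod 11).
  Combine with x ≡ 16 (mod 17); new modulus lcm = 187.
    Write x = 3 + 11·t and substitute into x ≡ 16 (mod 17): 11·t ≡ 16 − 3 = 13 (mod 17).
    The inverse of 11 mod 17 is 14 (since 11·14 = 154 = 9·17 + 1), so t ≡ 14·13 = 182 ≡ 12 (mod 17).
    Then x = 3 + 11·12 = 135, valid modulo lcm(11, 17) = 187: x ≡ 135 (mod 187).
  Combine with x ≡ 2 (mod 5); new modulus lcm = 935.
    Write x = 135 + 187·t and substitute into x ≡ 2 (mod 5): 187·t ≡ 2 − 135 = -133 (mod 5).
    Reduce coefficients mod 5: 2·t ≡ 2 (mod 5).
    The inverse of 2 mod 5 is 3 (since 2·3 = 6 = 1·5 + 1), so t ≡ 3·2 = 6 ≡ 1 (mod 5).
    Then x = 135 + 187·1 = 322, valid modulo lcm(187, 5) = 935: x ≡ 322 (mod 935).
  Combine with x ≡ 14 (mod 16); new modulus lcm = 14960.
    Write x = 322 + 935·t and substitute into x ≡ 14 (mod 16): 935·t ≡ 14 − 322 = -308 (mod 16).
    Reduce coefficients mod 16: 7·t ≡ 12 (mod 16).
    The inverse of 7 mod 16 is 7 (since 7·7 = 49 = 3·16 + 1), so t ≡ 7·12 = 84 ≡ 4 (mod 16).
    Then x = 322 + 935·4 = 4062, valid modulo lcm(935, 16) = 14960: x ≡ 4062 (mod 14960).
Verify against each original: 4062 mod 11 = 3, 4062 mod 17 = 16, 4062 mod 5 = 2, 4062 mod 16 = 14.

x ≡ 4062 (mod 14960).


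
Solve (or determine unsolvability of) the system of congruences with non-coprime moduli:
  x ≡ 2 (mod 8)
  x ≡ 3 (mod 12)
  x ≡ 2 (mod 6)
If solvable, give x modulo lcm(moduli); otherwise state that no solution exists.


Moduli 8, 12, 6 are not pairwise coprime, so CRT works modulo lcm(m_i) when all pairwise compatibility conditions hold.
Pairwise compatibility: gcd(m_i, m_j) must divide a_i - a_j for every pair.
Merge one congruence at a time:
  Start: x ≡ 2 (mod 8).
  Combine with x ≡ 3 (mod 12): gcd(8, 12) = 4, and 3 - 2 = 1 is NOT divisible by 4.
    ⇒ system is inconsistent (no integer solution).

No solution (the system is inconsistent).


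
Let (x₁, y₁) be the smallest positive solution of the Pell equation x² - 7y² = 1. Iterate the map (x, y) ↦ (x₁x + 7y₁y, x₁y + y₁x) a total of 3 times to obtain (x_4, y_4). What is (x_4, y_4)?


Step 1: Find the fundamental solution (x₁, y₁) of x² - 7y² = 1.
  Expand √7 as a continued fraction. a₀ = ⌊√7⌋ = 2; iterate m_{k+1} = d_k·a_k − m_k, d_{k+1} = (7 − m_{k+1}²)/d_k, a_{k+1} = ⌊(a₀ + m_{k+1})/d_{k+1}⌋ (starting m₀ = 0, d₀ = 1), with convergents p_k = a_k·p_{k-1} + p_{k-2}, q_k = a_k·q_{k-1} + q_{k-2} (p₋₁ = 1, q₋₁ = 0):
  k = 0: a₀ = 2; p₀/q₀ = 2/1; p₀² − 7·q₀² = 4 − 7 = -3.
  k = 1: m = 2, d = 3, a = ⌊(2 + 2)/3⌋ = 1; p/q = (1·2 + 1)/(1·1 + 0) = 3/1; p² − 7·q² = 9 − 7 = 2.
  k = 2: m = 1, d = 2, a = ⌊(2 + 1)/2⌋ = 1; p/q = (1·3 + 2)/(1·1 + 1) = 5/2; p² − 7·q² = 25 − 28 = -3.
  k = 3: m = 1, d = 3, a = ⌊(2 + 1)/3⌋ = 1; p/q = (1·5 + 3)/(1·2 + 1) = 8/3; p² − 7·q² = 64 − 63 = 1.
  The first convergent with p² − 7·q² = 1 gives the fundamental solution (x₁, y₁) = (8, 3).
Step 2: Apply the recurrence (x_{n+1}, y_{n+1}) = (x₁x_n + 7y₁y_n, x₁y_n + y₁x_n) repeatedly.
  From (x_1, y_1) = (8, 3): x_2 = 8·8 + 7·3·3 = 127; y_2 = 8·3 + 3·8 = 48.
  From (x_2, y_2) = (127, 48): x_3 = 8·127 + 7·3·48 = 2024; y_3 = 8·48 + 3·127 = 765.
  From (x_3, y_3) = (2024, 765): x_4 = 8·2024 + 7·3·765 = 32257; y_4 = 8·765 + 3·2024 = 12192.
Step 3: Verify x_4² - 7·y_4² = 1040514049 - 1040514048 = 1 (should be 1). ✓

(x_1, y_1) = (8, 3); (x_4, y_4) = (32257, 12192).


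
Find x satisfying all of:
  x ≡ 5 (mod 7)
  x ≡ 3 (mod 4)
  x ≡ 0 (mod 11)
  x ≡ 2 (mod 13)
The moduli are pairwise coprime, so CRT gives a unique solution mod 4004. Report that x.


Product of moduli M = 7 · 4 · 11 · 13 = 4004.
Merge one congruence at a time:
  Start: x ≡ 5 (mod 7).
  Combine with x ≡ 3 (mod 4); new modulus lcm = 28.
    Write x = 5 + 7·t and substitute into x ≡ 3 (mod 4): 7·t ≡ 3 − 5 = -2 (mod 4).
    Reduce coefficients mod 4: 3·t ≡ 2 (mod 4).
    The inverse of 3 mod 4 is 3 (since 3·3 = 9 = 2·4 + 1), so t ≡ 3·2 = 6 ≡ 2 (mod 4).
    Then x = 5 + 7·2 = 19, valid modulo lcm(7, 4) = 28: x ≡ 19 (mod 28).
  Combine with x ≡ 0 (mod 11); new modulus lcm = 308.
    Write x = 19 + 28·t and substitute into x ≡ 0 (mod 11): 28·t ≡ 0 − 19 = -19 (mod 11).
    Reduce coefficients mod 11: 6·t ≡ 3 (mod 11).
    The inverse of 6 mod 11 is 2 (since 6·2 = 12 = 1·11 + 1), so t ≡ 2·3 = 6 ≡ 6 (mod 11).
    Then x = 19 + 28·6 = 187, valid modulo lcm(28, 11) = 308: x ≡ 187 (mod 308).
  Combine with x ≡ 2 (mod 13); new modulus lcm = 4004.
    Write x = 187 + 308·t and substitute into x ≡ 2 (mod 13): 308·t ≡ 2 − 187 = -185 (mod 13).
    Reduce coefficients mod 13: 9·t ≡ 10 (mod 13).
    The inverse of 9 mod 13 is 3 (since 9·3 = 27 = 2·13 + 1), so t ≡ 3·10 = 30 ≡ 4 (mod 13).
    Then x = 187 + 308·4 = 1419, valid modulo lcm(308, 13) = 4004: x ≡ 1419 (mod 4004).
Verify against each original: 1419 mod 7 = 5, 1419 mod 4 = 3, 1419 mod 11 = 0, 1419 mod 13 = 2.

x ≡ 1419 (mod 4004).


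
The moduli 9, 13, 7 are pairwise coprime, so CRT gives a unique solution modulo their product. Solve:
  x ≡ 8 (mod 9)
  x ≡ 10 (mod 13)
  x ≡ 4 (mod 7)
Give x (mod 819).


Moduli 9, 13, 7 are pairwise coprime; by CRT there is a unique solution modulo M = 9 · 13 · 7 = 819.
Solve pairwise, accumulating the modulus:
  Start with x ≡ 8 (mod 9).
  Combine with x ≡ 10 (mod 13): since gcd(9, 13) = 1, we get a unique residue mod 117.
    Write x = 8 + 9·t and substitute into x ≡ 10 (mod 13): 9·t ≡ 10 − 8 = 2 (mod 13).
    The inverse of 9 mod 13 is 3 (since 9·3 = 27 = 2·13 + 1), so t ≡ 3·2 = 6 ≡ 6 (mod 13).
    Then x = 8 + 9·6 = 62, valid modulo lcm(9, 13) = 117: x ≡ 62 (mod 117).
  Combine with x ≡ 4 (mod 7): since gcd(117, 7) = 1, we get a unique residue mod 819.
    Write x = 62 + 117·t and substitute into x ≡ 4 (mod 7): 117·t ≡ 4 − 62 = -58 (mod 7).
    Reduce coefficients mod 7: 5·t ≡ 5 (mod 7).
    The inverse of 5 mod 7 is 3 (since 5·3 = 15 = 2·7 + 1), so t ≡ 3·5 = 15 ≡ 1 (mod 7).
    Then x = 62 + 117·1 = 179, valid modulo lcm(117, 7) = 819: x ≡ 179 (mod 819).
Verify: 179 mod 9 = 8 ✓, 179 mod 13 = 10 ✓, 179 mod 7 = 4 ✓.

x ≡ 179 (mod 819).


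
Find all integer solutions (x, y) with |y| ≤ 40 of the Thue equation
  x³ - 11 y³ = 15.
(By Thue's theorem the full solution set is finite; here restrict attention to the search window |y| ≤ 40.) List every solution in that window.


The equation is x³ - 11y³ = 15. For fixed y, x³ = 11·y³ + 15, so a solution requires the RHS to be a perfect cube.
Strategy: iterate y from -40 to 40, compute RHS = 11·y³ + 15, and check whether it is a (positive or negative) perfect cube.
Check small values of y:
  y = 0: RHS = 15 is not a perfect cube.
  y = 1: RHS = 26 is not a perfect cube.
  y = -1: RHS = 4 is not a perfect cube.
  y = 2: RHS = 103 is not a perfect cube.
  y = -2: RHS = -73 is not a perfect cube.
  y = 3: RHS = 312 is not a perfect cube.
  y = -3: RHS = -282 is not a perfect cube.
Continuing the search up to |y| = 40 finds no solutions either.
No (x, y) in the scanned range satisfies the equation.

No integer solutions with |y| ≤ 40.


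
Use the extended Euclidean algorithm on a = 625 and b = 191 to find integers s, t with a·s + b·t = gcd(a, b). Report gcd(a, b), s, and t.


Euclidean algorithm on (625, 191) — divide until remainder is 0:
  625 = 3 · 191 + 52
  191 = 3 · 52 + 35
  52 = 1 · 35 + 17
  35 = 2 · 17 + 1
  17 = 17 · 1 + 0
gcd(625, 191) = 1.
Track Bezout coefficients alongside the remainders: start with r₀ = 625 = a·1 + b·0 (s = 1, t = 0) and r₁ = 191 = a·0 + b·1 (s = 0, t = 1); each new remainder r_{k+1} = r_{k-1} − q_k·r_k inherits s_{k+1} = s_{k-1} − q_k·s_k, t_{k+1} = t_{k-1} − q_k·t_k, so r_k = a·s_k + b·t_k at every step:
  q = 3: r = 52, s = 1 − 3·0 = 1, t = 0 − 3·1 = -3  (check: 625·1 + 191·(-3) = 52)
  q = 3: r = 35, s = 0 − 3·1 = -3, t = 1 − 3·(-3) = 10  (check: 625·(-3) + 191·10 = 35)
  q = 1: r = 17, s = 1 − 1·(-3) = 4, t = -3 − 1·10 = -13  (check: 625·4 + 191·(-13) = 17)
  q = 2: r = 1, s = -3 − 2·4 = -11, t = 10 − 2·(-13) = 36  (check: 625·(-11) + 191·36 = 1)
The row with r = 1 (the gcd) gives the Bezout coefficients s = -11, t = 36.
Result: 625 · (-11) + 191 · (36) = 1.

gcd(625, 191) = 1; s = -11, t = 36 (check: 625·(-11) + 191·36 = 1).


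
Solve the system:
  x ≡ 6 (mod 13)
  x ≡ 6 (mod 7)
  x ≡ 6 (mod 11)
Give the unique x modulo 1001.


Moduli 13, 7, 11 are pairwise coprime; by CRT there is a unique solution modulo M = 13 · 7 · 11 = 1001.
Solve pairwise, accumulating the modulus:
  Start with x ≡ 6 (mod 13).
  Combine with x ≡ 6 (mod 7): since gcd(13, 7) = 1, we get a unique residue mod 91.
    Write x = 6 + 13·t and substitute into x ≡ 6 (mod 7): 13·t ≡ 6 − 6 = 0 (mod 7).
    Reduce coefficients mod 7: 6·t ≡ 0 (mod 7).
    The inverse of 6 mod 7 is 6 (since 6·6 = 36 = 5·7 + 1), so t ≡ 6·0 = 0 ≡ 0 (mod 7).
    Then x = 6 + 13·0 = 6, valid modulo lcm(13, 7) = 91: x ≡ 6 (mod 91).
  Combine with x ≡ 6 (mod 11): since gcd(91, 11) = 1, we get a unique residue mod 1001.
    Write x = 6 + 91·t and substitute into x ≡ 6 (mod 11): 91·t ≡ 6 − 6 = 0 (mod 11).
    Reduce coefficients mod 11: 3·t ≡ 0 (mod 11).
    The inverse of 3 mod 11 is 4 (since 3·4 = 12 = 1·11 + 1), so t ≡ 4·0 = 0 ≡ 0 (mod 11).
    Then x = 6 + 91·0 = 6, valid modulo lcm(91, 11) = 1001: x ≡ 6 (mod 1001).
Verify: 6 mod 13 = 6 ✓, 6 mod 7 = 6 ✓, 6 mod 11 = 6 ✓.

x ≡ 6 (mod 1001).


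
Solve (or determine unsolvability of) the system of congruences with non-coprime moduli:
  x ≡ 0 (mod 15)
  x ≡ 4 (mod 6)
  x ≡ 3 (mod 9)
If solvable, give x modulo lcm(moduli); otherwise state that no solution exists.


Moduli 15, 6, 9 are not pairwise coprime, so CRT works modulo lcm(m_i) when all pairwise compatibility conditions hold.
Pairwise compatibility: gcd(m_i, m_j) must divide a_i - a_j for every pair.
Merge one congruence at a time:
  Start: x ≡ 0 (mod 15).
  Combine with x ≡ 4 (mod 6): gcd(15, 6) = 3, and 4 - 0 = 4 is NOT divisible by 3.
    ⇒ system is inconsistent (no integer solution).

No solution (the system is inconsistent).


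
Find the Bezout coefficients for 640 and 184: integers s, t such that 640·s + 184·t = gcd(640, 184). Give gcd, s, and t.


Euclidean algorithm on (640, 184) — divide until remainder is 0:
  640 = 3 · 184 + 88
  184 = 2 · 88 + 8
  88 = 11 · 8 + 0
gcd(640, 184) = 8.
Track Bezout coefficients alongside the remainders: start with r₀ = 640 = a·1 + b·0 (s = 1, t = 0) and r₁ = 184 = a·0 + b·1 (s = 0, t = 1); each new remainder r_{k+1} = r_{k-1} − q_k·r_k inherits s_{k+1} = s_{k-1} − q_k·s_k, t_{k+1} = t_{k-1} − q_k·t_k, so r_k = a·s_k + b·t_k at every step:
  q = 3: r = 88, s = 1 − 3·0 = 1, t = 0 − 3·1 = -3  (check: 640·1 + 184·(-3) = 88)
  q = 2: r = 8, s = 0 − 2·1 = -2, t = 1 − 2·(-3) = 7  (check: 640·(-2) + 184·7 = 8)
The row with r = 8 (the gcd) gives the Bezout coefficients s = -2, t = 7.
Result: 640 · (-2) + 184 · (7) = 8.

gcd(640, 184) = 8; s = -2, t = 7 (check: 640·(-2) + 184·7 = 8).


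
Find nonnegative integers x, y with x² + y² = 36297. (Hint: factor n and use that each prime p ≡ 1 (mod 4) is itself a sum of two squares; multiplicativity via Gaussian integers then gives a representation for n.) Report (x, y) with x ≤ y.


Step 1: Factor n = 36297 = 3^2 · 37 · 109.
Step 2: Check the mod-4 condition on each prime factor: 3 ≡ 3 (mod 4), exponent 2 (must be even); 37 ≡ 1 (mod 4), exponent 1; 109 ≡ 1 (mod 4), exponent 1.
All primes ≡ 3 (mod 4) appear to even exponent (or don't appear), so by the two-squares theorem n IS expressible as a sum of two squares.
Step 3: Build a representation. Group n = k² · m with k = 3 and m = 37 · 109 = 4033 (a product of primes ≡ 1 (mod 4)); a representation of m scales to one of n via (k·x)² + (k·y)² = k²(x² + y²). Each prime p ≡ 1 (mod 4) is itself a sum of two squares; find a² by testing p − a² for a perfect square:
  37: 37 − 1² = 36 = 6² ⇒ 37 = 1² + 6².
  109: 109 − 1² = 108, 109 − 2² = 105, 109 − 3² = 100 = 10² ⇒ 109 = 3² + 10².
  Combine using the Brahmagupta–Fibonacci identity (a² + b²)(c² + d²) = (ac − bd)² + (ad + bc)² = (ac + bd)² + (ad − bc)²:
  37 · 109 = 4033: from (1² + 6²)(3² + 10²), take (1·3 − 6·10, 1·10 + 6·3) = (3 − 60, 10 + 18) = (-57, 28); dropping signs (only squares matter) gives (57, 28); check 57² + 28² = 3249 + 784 = 4033 ✓.
  Scale by k = 3: (3·57, 3·28) = (171, 84).
Step 4: Order so x ≤ y and verify: 84² + 171² = 7056 + 29241 = 36297 = n. ✓

n = 36297 = 84² + 171² (one valid representation with x ≤ y).


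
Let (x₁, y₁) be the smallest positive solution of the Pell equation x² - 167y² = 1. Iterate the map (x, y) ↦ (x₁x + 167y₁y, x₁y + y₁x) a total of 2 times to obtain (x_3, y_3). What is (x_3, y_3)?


Step 1: Find the fundamental solution (x₁, y₁) of x² - 167y² = 1.
  Expand √167 as a continued fraction. a₀ = ⌊√167⌋ = 12; iterate m_{k+1} = d_k·a_k − m_k, d_{k+1} = (167 − m_{k+1}²)/d_k, a_{k+1} = ⌊(a₀ + m_{k+1})/d_{k+1}⌋ (starting m₀ = 0, d₀ = 1), with convergents p_k = a_k·p_{k-1} + p_{k-2}, q_k = a_k·q_{k-1} + q_{k-2} (p₋₁ = 1, q₋₁ = 0):
  k = 0: a₀ = 12; p₀/q₀ = 12/1; p₀² − 167·q₀² = 144 − 167 = -23.
  k = 1: m = 12, d = 23, a = ⌊(12 + 12)/23⌋ = 1; p/q = (1·12 + 1)/(1·1 + 0) = 13/1; p² − 167·q² = 169 − 167 = 2.
  k = 2: m = 11, d = 2, a = ⌊(12 + 11)/2⌋ = 11; p/q = (11·13 + 12)/(11·1 + 1) = 155/12; p² − 167·q² = 24025 − 24048 = -23.
  k = 3: m = 11, d = 23, a = ⌊(12 + 11)/23⌋ = 1; p/q = (1·155 + 13)/(1·12 + 1) = 168/13; p² − 167·q² = 28224 − 28223 = 1.
  The first convergent with p² − 167·q² = 1 gives the fundamental solution (x₁, y₁) = (168, 13).
Step 2: Apply the recurrence (x_{n+1}, y_{n+1}) = (x₁x_n + 167y₁y_n, x₁y_n + y₁x_n) repeatedly.
  From (x_1, y_1) = (168, 13): x_2 = 168·168 + 167·13·13 = 56447; y_2 = 168·13 + 13·168 = 4368.
  From (x_2, y_2) = (56447, 4368): x_3 = 168·56447 + 167·13·4368 = 18966024; y_3 = 168·4368 + 13·56447 = 1467635.
Step 3: Verify x_3² - 167·y_3² = 359710066368576 - 359710066368575 = 1 (should be 1). ✓

(x_1, y_1) = (168, 13); (x_3, y_3) = (18966024, 1467635).


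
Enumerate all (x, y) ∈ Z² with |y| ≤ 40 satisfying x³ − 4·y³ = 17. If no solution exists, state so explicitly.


The equation is x³ - 4y³ = 17. For fixed y, x³ = 4·y³ + 17, so a solution requires the RHS to be a perfect cube.
Strategy: iterate y from -40 to 40, compute RHS = 4·y³ + 17, and check whether it is a (positive or negative) perfect cube.
Check small values of y:
  y = 0: RHS = 17 is not a perfect cube.
  y = 1: RHS = 21 is not a perfect cube.
  y = -1: RHS = 13 is not a perfect cube.
  y = 2: RHS = 49 is not a perfect cube.
  y = -2: RHS = -15 is not a perfect cube.
  y = 3: RHS = 125 = (5)³ ⇒ x = 5 works.
  y = -3: RHS = -91 is not a perfect cube.
Continuing the search up to |y| = 40 finds no further solutions beyond those listed.
Collected solutions: (5, 3).

Solutions (with |y| ≤ 40): (5, 3).


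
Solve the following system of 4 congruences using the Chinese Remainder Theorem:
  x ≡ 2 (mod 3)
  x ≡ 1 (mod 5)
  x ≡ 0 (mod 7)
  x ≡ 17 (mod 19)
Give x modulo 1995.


Product of moduli M = 3 · 5 · 7 · 19 = 1995.
Merge one congruence at a time:
  Start: x ≡ 2 (mod 3).
  Combine with x ≡ 1 (mod 5); new modulus lcm = 15.
    Write x = 2 + 3·t and substitute into x ≡ 1 (mod 5): 3·t ≡ 1 − 2 = -1 (mod 5).
    Reduce coefficients mod 5: 3·t ≡ 4 (mod 5).
    The inverse of 3 mod 5 is 2 (since 3·2 = 6 = 1·5 + 1), so t ≡ 2·4 = 8 ≡ 3 (mod 5).
    Then x = 2 + 3·3 = 11, valid modulo lcm(3, 5) = 15: x ≡ 11 (mod 15).
  Combine with x ≡ 0 (mod 7); new modulus lcm = 105.
    Write x = 11 + 15·t and substitute into x ≡ 0 (mod 7): 15·t ≡ 0 − 11 = -11 (mod 7).
    Reduce coefficients mod 7: 1·t ≡ 3 (mod 7).
    So t ≡ 3 (mod 7).
    Then x = 11 + 15·3 = 56, valid modulo lcm(15, 7) = 105: x ≡ 56 (mod 105).
  Combine with x ≡ 17 (mod 19); new modulus lcm = 1995.
    Write x = 56 + 105·t and substitute into x ≡ 17 (mod 19): 105·t ≡ 17 − 56 = -39 (mod 19).
    Reduce coefficients mod 19: 10·t ≡ 18 (mod 19).
    The inverse of 10 mod 19 is 2 (since 10·2 = 20 = 1·19 + 1), so t ≡ 2·18 = 36 ≡ 17 (mod 19).
    Then x = 56 + 105·17 = 1841, valid modulo lcm(105, 19) = 1995: x ≡ 1841 (mod 1995).
Verify against each original: 1841 mod 3 = 2, 1841 mod 5 = 1, 1841 mod 7 = 0, 1841 mod 19 = 17.

x ≡ 1841 (mod 1995).
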